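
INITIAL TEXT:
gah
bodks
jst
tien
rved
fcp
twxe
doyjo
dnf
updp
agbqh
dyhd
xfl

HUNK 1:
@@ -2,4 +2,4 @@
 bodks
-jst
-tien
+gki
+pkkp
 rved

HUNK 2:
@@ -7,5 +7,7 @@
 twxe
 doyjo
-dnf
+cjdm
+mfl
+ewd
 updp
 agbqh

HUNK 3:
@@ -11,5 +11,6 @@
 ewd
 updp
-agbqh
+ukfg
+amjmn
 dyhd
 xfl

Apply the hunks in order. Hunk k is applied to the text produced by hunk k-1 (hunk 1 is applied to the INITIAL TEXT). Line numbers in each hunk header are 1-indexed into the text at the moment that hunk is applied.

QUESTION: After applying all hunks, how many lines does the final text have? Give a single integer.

Answer: 16

Derivation:
Hunk 1: at line 2 remove [jst,tien] add [gki,pkkp] -> 13 lines: gah bodks gki pkkp rved fcp twxe doyjo dnf updp agbqh dyhd xfl
Hunk 2: at line 7 remove [dnf] add [cjdm,mfl,ewd] -> 15 lines: gah bodks gki pkkp rved fcp twxe doyjo cjdm mfl ewd updp agbqh dyhd xfl
Hunk 3: at line 11 remove [agbqh] add [ukfg,amjmn] -> 16 lines: gah bodks gki pkkp rved fcp twxe doyjo cjdm mfl ewd updp ukfg amjmn dyhd xfl
Final line count: 16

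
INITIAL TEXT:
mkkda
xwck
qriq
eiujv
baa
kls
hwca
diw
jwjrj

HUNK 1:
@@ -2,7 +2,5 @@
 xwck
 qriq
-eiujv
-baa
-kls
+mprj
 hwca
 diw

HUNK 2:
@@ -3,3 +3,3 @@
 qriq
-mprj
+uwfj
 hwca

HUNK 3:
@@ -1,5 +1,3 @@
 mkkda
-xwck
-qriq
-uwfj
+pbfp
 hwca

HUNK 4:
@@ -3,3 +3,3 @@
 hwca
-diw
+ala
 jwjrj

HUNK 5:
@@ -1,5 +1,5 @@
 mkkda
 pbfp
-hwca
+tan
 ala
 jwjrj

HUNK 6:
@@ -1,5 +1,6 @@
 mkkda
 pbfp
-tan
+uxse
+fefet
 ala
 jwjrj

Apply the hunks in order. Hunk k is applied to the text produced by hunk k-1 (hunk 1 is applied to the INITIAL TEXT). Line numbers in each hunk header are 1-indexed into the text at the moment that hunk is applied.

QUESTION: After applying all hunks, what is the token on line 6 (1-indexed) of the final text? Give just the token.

Answer: jwjrj

Derivation:
Hunk 1: at line 2 remove [eiujv,baa,kls] add [mprj] -> 7 lines: mkkda xwck qriq mprj hwca diw jwjrj
Hunk 2: at line 3 remove [mprj] add [uwfj] -> 7 lines: mkkda xwck qriq uwfj hwca diw jwjrj
Hunk 3: at line 1 remove [xwck,qriq,uwfj] add [pbfp] -> 5 lines: mkkda pbfp hwca diw jwjrj
Hunk 4: at line 3 remove [diw] add [ala] -> 5 lines: mkkda pbfp hwca ala jwjrj
Hunk 5: at line 1 remove [hwca] add [tan] -> 5 lines: mkkda pbfp tan ala jwjrj
Hunk 6: at line 1 remove [tan] add [uxse,fefet] -> 6 lines: mkkda pbfp uxse fefet ala jwjrj
Final line 6: jwjrj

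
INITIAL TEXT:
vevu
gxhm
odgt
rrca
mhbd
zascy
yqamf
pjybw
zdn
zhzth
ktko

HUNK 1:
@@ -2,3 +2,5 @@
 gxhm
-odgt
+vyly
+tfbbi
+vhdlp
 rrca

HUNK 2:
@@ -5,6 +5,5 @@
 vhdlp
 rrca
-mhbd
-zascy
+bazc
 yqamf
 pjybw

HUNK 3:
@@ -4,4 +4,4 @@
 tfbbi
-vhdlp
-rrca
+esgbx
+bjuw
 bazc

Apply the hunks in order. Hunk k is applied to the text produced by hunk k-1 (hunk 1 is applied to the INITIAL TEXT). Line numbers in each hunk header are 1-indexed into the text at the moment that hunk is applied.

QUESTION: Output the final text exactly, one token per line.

Answer: vevu
gxhm
vyly
tfbbi
esgbx
bjuw
bazc
yqamf
pjybw
zdn
zhzth
ktko

Derivation:
Hunk 1: at line 2 remove [odgt] add [vyly,tfbbi,vhdlp] -> 13 lines: vevu gxhm vyly tfbbi vhdlp rrca mhbd zascy yqamf pjybw zdn zhzth ktko
Hunk 2: at line 5 remove [mhbd,zascy] add [bazc] -> 12 lines: vevu gxhm vyly tfbbi vhdlp rrca bazc yqamf pjybw zdn zhzth ktko
Hunk 3: at line 4 remove [vhdlp,rrca] add [esgbx,bjuw] -> 12 lines: vevu gxhm vyly tfbbi esgbx bjuw bazc yqamf pjybw zdn zhzth ktko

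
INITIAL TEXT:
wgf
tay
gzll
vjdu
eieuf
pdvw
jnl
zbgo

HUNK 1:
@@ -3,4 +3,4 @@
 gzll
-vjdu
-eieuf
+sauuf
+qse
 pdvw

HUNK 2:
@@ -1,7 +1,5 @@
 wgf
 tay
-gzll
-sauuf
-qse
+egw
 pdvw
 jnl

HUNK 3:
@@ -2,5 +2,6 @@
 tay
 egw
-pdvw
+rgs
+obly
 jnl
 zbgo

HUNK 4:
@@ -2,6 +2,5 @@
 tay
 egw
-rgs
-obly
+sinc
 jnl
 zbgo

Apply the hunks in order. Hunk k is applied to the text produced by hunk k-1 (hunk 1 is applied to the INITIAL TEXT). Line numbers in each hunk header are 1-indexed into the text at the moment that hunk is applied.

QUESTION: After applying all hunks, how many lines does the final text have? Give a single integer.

Hunk 1: at line 3 remove [vjdu,eieuf] add [sauuf,qse] -> 8 lines: wgf tay gzll sauuf qse pdvw jnl zbgo
Hunk 2: at line 1 remove [gzll,sauuf,qse] add [egw] -> 6 lines: wgf tay egw pdvw jnl zbgo
Hunk 3: at line 2 remove [pdvw] add [rgs,obly] -> 7 lines: wgf tay egw rgs obly jnl zbgo
Hunk 4: at line 2 remove [rgs,obly] add [sinc] -> 6 lines: wgf tay egw sinc jnl zbgo
Final line count: 6

Answer: 6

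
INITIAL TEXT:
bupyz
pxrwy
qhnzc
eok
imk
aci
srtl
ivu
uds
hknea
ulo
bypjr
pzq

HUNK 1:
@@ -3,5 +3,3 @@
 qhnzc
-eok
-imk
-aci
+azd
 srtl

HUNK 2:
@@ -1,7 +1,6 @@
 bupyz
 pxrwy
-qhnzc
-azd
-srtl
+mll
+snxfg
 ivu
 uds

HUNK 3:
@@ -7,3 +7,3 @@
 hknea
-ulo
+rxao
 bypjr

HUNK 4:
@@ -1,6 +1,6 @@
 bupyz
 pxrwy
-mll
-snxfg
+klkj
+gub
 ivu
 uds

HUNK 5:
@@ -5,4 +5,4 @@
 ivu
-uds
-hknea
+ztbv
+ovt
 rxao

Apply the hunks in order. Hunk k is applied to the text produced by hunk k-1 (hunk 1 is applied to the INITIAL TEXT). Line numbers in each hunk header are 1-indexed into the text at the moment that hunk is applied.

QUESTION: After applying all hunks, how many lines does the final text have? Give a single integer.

Hunk 1: at line 3 remove [eok,imk,aci] add [azd] -> 11 lines: bupyz pxrwy qhnzc azd srtl ivu uds hknea ulo bypjr pzq
Hunk 2: at line 1 remove [qhnzc,azd,srtl] add [mll,snxfg] -> 10 lines: bupyz pxrwy mll snxfg ivu uds hknea ulo bypjr pzq
Hunk 3: at line 7 remove [ulo] add [rxao] -> 10 lines: bupyz pxrwy mll snxfg ivu uds hknea rxao bypjr pzq
Hunk 4: at line 1 remove [mll,snxfg] add [klkj,gub] -> 10 lines: bupyz pxrwy klkj gub ivu uds hknea rxao bypjr pzq
Hunk 5: at line 5 remove [uds,hknea] add [ztbv,ovt] -> 10 lines: bupyz pxrwy klkj gub ivu ztbv ovt rxao bypjr pzq
Final line count: 10

Answer: 10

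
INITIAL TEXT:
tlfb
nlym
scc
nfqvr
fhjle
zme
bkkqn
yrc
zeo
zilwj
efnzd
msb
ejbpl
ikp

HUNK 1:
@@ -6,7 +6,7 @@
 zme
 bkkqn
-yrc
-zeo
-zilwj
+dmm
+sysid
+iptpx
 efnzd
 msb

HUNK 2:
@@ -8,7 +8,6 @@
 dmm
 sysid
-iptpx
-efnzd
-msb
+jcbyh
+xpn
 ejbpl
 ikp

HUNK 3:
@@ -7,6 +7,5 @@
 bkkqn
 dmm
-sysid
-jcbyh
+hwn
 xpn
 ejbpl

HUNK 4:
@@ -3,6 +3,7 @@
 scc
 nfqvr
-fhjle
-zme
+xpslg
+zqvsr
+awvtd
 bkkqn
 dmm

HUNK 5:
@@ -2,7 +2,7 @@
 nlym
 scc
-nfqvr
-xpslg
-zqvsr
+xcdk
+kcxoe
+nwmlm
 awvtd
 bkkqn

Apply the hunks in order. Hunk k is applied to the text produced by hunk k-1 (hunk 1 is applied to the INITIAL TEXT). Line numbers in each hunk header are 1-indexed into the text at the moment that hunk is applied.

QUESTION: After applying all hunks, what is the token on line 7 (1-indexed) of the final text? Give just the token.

Answer: awvtd

Derivation:
Hunk 1: at line 6 remove [yrc,zeo,zilwj] add [dmm,sysid,iptpx] -> 14 lines: tlfb nlym scc nfqvr fhjle zme bkkqn dmm sysid iptpx efnzd msb ejbpl ikp
Hunk 2: at line 8 remove [iptpx,efnzd,msb] add [jcbyh,xpn] -> 13 lines: tlfb nlym scc nfqvr fhjle zme bkkqn dmm sysid jcbyh xpn ejbpl ikp
Hunk 3: at line 7 remove [sysid,jcbyh] add [hwn] -> 12 lines: tlfb nlym scc nfqvr fhjle zme bkkqn dmm hwn xpn ejbpl ikp
Hunk 4: at line 3 remove [fhjle,zme] add [xpslg,zqvsr,awvtd] -> 13 lines: tlfb nlym scc nfqvr xpslg zqvsr awvtd bkkqn dmm hwn xpn ejbpl ikp
Hunk 5: at line 2 remove [nfqvr,xpslg,zqvsr] add [xcdk,kcxoe,nwmlm] -> 13 lines: tlfb nlym scc xcdk kcxoe nwmlm awvtd bkkqn dmm hwn xpn ejbpl ikp
Final line 7: awvtd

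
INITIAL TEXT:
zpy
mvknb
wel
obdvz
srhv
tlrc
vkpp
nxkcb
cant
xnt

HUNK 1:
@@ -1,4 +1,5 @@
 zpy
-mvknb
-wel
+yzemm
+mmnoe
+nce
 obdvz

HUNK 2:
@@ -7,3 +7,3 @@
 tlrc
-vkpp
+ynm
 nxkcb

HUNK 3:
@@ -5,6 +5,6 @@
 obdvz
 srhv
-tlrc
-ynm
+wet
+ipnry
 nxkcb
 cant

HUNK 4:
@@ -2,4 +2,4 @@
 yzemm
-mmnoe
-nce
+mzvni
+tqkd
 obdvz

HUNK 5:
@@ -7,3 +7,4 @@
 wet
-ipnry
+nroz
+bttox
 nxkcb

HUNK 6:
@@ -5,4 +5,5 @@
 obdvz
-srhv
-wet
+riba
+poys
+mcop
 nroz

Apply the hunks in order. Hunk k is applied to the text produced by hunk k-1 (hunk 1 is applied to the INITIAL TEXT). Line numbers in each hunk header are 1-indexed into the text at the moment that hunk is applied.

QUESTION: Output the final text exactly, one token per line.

Answer: zpy
yzemm
mzvni
tqkd
obdvz
riba
poys
mcop
nroz
bttox
nxkcb
cant
xnt

Derivation:
Hunk 1: at line 1 remove [mvknb,wel] add [yzemm,mmnoe,nce] -> 11 lines: zpy yzemm mmnoe nce obdvz srhv tlrc vkpp nxkcb cant xnt
Hunk 2: at line 7 remove [vkpp] add [ynm] -> 11 lines: zpy yzemm mmnoe nce obdvz srhv tlrc ynm nxkcb cant xnt
Hunk 3: at line 5 remove [tlrc,ynm] add [wet,ipnry] -> 11 lines: zpy yzemm mmnoe nce obdvz srhv wet ipnry nxkcb cant xnt
Hunk 4: at line 2 remove [mmnoe,nce] add [mzvni,tqkd] -> 11 lines: zpy yzemm mzvni tqkd obdvz srhv wet ipnry nxkcb cant xnt
Hunk 5: at line 7 remove [ipnry] add [nroz,bttox] -> 12 lines: zpy yzemm mzvni tqkd obdvz srhv wet nroz bttox nxkcb cant xnt
Hunk 6: at line 5 remove [srhv,wet] add [riba,poys,mcop] -> 13 lines: zpy yzemm mzvni tqkd obdvz riba poys mcop nroz bttox nxkcb cant xnt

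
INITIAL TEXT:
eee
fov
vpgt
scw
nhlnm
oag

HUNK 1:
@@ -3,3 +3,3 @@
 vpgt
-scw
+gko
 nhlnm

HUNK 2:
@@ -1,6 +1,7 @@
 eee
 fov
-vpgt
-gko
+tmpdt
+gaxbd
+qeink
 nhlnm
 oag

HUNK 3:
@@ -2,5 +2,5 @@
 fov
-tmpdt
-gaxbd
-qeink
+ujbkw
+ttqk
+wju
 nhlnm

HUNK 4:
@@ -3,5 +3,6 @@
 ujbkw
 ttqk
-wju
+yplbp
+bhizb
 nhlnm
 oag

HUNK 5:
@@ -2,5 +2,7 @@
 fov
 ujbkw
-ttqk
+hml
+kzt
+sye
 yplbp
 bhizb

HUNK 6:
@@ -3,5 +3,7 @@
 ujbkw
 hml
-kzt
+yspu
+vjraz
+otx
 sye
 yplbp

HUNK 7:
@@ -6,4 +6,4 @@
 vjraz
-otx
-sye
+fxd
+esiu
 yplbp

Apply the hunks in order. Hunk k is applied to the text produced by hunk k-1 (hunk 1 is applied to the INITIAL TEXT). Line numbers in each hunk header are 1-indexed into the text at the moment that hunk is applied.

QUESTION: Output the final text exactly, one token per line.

Answer: eee
fov
ujbkw
hml
yspu
vjraz
fxd
esiu
yplbp
bhizb
nhlnm
oag

Derivation:
Hunk 1: at line 3 remove [scw] add [gko] -> 6 lines: eee fov vpgt gko nhlnm oag
Hunk 2: at line 1 remove [vpgt,gko] add [tmpdt,gaxbd,qeink] -> 7 lines: eee fov tmpdt gaxbd qeink nhlnm oag
Hunk 3: at line 2 remove [tmpdt,gaxbd,qeink] add [ujbkw,ttqk,wju] -> 7 lines: eee fov ujbkw ttqk wju nhlnm oag
Hunk 4: at line 3 remove [wju] add [yplbp,bhizb] -> 8 lines: eee fov ujbkw ttqk yplbp bhizb nhlnm oag
Hunk 5: at line 2 remove [ttqk] add [hml,kzt,sye] -> 10 lines: eee fov ujbkw hml kzt sye yplbp bhizb nhlnm oag
Hunk 6: at line 3 remove [kzt] add [yspu,vjraz,otx] -> 12 lines: eee fov ujbkw hml yspu vjraz otx sye yplbp bhizb nhlnm oag
Hunk 7: at line 6 remove [otx,sye] add [fxd,esiu] -> 12 lines: eee fov ujbkw hml yspu vjraz fxd esiu yplbp bhizb nhlnm oag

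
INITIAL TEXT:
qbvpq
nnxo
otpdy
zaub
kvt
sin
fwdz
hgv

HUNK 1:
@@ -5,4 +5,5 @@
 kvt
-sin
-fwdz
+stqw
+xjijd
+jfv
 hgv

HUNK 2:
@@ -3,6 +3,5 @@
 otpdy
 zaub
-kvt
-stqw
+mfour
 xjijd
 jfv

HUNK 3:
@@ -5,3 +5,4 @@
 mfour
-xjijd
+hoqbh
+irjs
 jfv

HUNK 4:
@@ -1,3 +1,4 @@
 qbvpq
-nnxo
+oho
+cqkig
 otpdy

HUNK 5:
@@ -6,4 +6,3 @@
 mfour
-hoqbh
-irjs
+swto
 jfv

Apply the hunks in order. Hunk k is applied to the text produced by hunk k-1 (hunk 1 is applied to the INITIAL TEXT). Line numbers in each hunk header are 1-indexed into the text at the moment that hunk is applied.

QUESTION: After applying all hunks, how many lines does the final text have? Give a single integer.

Answer: 9

Derivation:
Hunk 1: at line 5 remove [sin,fwdz] add [stqw,xjijd,jfv] -> 9 lines: qbvpq nnxo otpdy zaub kvt stqw xjijd jfv hgv
Hunk 2: at line 3 remove [kvt,stqw] add [mfour] -> 8 lines: qbvpq nnxo otpdy zaub mfour xjijd jfv hgv
Hunk 3: at line 5 remove [xjijd] add [hoqbh,irjs] -> 9 lines: qbvpq nnxo otpdy zaub mfour hoqbh irjs jfv hgv
Hunk 4: at line 1 remove [nnxo] add [oho,cqkig] -> 10 lines: qbvpq oho cqkig otpdy zaub mfour hoqbh irjs jfv hgv
Hunk 5: at line 6 remove [hoqbh,irjs] add [swto] -> 9 lines: qbvpq oho cqkig otpdy zaub mfour swto jfv hgv
Final line count: 9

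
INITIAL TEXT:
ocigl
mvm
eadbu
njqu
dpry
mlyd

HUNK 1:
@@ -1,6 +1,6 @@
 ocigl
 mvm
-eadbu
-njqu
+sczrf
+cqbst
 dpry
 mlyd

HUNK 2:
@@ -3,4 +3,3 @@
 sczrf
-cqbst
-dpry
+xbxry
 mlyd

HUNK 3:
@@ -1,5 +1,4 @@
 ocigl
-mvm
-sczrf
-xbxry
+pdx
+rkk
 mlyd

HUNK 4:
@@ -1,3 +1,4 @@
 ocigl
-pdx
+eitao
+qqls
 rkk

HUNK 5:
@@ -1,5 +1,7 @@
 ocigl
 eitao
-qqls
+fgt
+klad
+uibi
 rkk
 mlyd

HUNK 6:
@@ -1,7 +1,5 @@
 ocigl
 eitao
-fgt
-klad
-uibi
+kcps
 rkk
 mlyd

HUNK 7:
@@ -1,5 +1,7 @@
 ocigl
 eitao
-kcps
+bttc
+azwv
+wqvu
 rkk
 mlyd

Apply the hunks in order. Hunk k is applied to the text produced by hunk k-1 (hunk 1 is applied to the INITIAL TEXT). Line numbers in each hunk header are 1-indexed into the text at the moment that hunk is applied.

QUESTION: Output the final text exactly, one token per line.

Answer: ocigl
eitao
bttc
azwv
wqvu
rkk
mlyd

Derivation:
Hunk 1: at line 1 remove [eadbu,njqu] add [sczrf,cqbst] -> 6 lines: ocigl mvm sczrf cqbst dpry mlyd
Hunk 2: at line 3 remove [cqbst,dpry] add [xbxry] -> 5 lines: ocigl mvm sczrf xbxry mlyd
Hunk 3: at line 1 remove [mvm,sczrf,xbxry] add [pdx,rkk] -> 4 lines: ocigl pdx rkk mlyd
Hunk 4: at line 1 remove [pdx] add [eitao,qqls] -> 5 lines: ocigl eitao qqls rkk mlyd
Hunk 5: at line 1 remove [qqls] add [fgt,klad,uibi] -> 7 lines: ocigl eitao fgt klad uibi rkk mlyd
Hunk 6: at line 1 remove [fgt,klad,uibi] add [kcps] -> 5 lines: ocigl eitao kcps rkk mlyd
Hunk 7: at line 1 remove [kcps] add [bttc,azwv,wqvu] -> 7 lines: ocigl eitao bttc azwv wqvu rkk mlyd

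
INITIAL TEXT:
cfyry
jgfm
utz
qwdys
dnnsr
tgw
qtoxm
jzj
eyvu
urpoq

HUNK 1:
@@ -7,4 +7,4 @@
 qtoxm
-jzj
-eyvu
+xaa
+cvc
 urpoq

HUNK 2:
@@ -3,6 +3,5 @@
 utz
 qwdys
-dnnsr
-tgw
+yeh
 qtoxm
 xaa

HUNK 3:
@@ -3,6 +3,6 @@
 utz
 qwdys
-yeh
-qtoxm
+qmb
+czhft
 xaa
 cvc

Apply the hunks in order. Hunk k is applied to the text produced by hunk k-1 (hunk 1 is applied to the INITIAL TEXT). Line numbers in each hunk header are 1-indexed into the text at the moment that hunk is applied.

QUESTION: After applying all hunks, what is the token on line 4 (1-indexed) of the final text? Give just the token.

Answer: qwdys

Derivation:
Hunk 1: at line 7 remove [jzj,eyvu] add [xaa,cvc] -> 10 lines: cfyry jgfm utz qwdys dnnsr tgw qtoxm xaa cvc urpoq
Hunk 2: at line 3 remove [dnnsr,tgw] add [yeh] -> 9 lines: cfyry jgfm utz qwdys yeh qtoxm xaa cvc urpoq
Hunk 3: at line 3 remove [yeh,qtoxm] add [qmb,czhft] -> 9 lines: cfyry jgfm utz qwdys qmb czhft xaa cvc urpoq
Final line 4: qwdys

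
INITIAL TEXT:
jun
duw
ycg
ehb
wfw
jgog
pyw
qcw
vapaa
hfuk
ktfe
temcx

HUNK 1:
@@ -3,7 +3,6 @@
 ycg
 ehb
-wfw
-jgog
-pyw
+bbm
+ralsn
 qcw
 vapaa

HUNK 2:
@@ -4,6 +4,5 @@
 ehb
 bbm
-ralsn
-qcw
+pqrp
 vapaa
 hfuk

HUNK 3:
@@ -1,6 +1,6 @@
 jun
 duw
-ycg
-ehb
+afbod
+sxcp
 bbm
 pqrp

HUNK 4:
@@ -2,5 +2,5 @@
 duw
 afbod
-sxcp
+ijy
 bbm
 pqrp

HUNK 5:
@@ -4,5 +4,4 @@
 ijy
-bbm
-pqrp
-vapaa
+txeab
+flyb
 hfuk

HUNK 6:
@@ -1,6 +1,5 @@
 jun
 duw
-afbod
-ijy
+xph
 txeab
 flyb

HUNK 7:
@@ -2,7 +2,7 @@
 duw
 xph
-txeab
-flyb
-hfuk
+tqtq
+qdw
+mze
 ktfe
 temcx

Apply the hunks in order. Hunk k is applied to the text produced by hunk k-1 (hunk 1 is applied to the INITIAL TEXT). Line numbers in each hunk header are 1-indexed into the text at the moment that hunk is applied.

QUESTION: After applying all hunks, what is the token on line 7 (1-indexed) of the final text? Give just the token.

Answer: ktfe

Derivation:
Hunk 1: at line 3 remove [wfw,jgog,pyw] add [bbm,ralsn] -> 11 lines: jun duw ycg ehb bbm ralsn qcw vapaa hfuk ktfe temcx
Hunk 2: at line 4 remove [ralsn,qcw] add [pqrp] -> 10 lines: jun duw ycg ehb bbm pqrp vapaa hfuk ktfe temcx
Hunk 3: at line 1 remove [ycg,ehb] add [afbod,sxcp] -> 10 lines: jun duw afbod sxcp bbm pqrp vapaa hfuk ktfe temcx
Hunk 4: at line 2 remove [sxcp] add [ijy] -> 10 lines: jun duw afbod ijy bbm pqrp vapaa hfuk ktfe temcx
Hunk 5: at line 4 remove [bbm,pqrp,vapaa] add [txeab,flyb] -> 9 lines: jun duw afbod ijy txeab flyb hfuk ktfe temcx
Hunk 6: at line 1 remove [afbod,ijy] add [xph] -> 8 lines: jun duw xph txeab flyb hfuk ktfe temcx
Hunk 7: at line 2 remove [txeab,flyb,hfuk] add [tqtq,qdw,mze] -> 8 lines: jun duw xph tqtq qdw mze ktfe temcx
Final line 7: ktfe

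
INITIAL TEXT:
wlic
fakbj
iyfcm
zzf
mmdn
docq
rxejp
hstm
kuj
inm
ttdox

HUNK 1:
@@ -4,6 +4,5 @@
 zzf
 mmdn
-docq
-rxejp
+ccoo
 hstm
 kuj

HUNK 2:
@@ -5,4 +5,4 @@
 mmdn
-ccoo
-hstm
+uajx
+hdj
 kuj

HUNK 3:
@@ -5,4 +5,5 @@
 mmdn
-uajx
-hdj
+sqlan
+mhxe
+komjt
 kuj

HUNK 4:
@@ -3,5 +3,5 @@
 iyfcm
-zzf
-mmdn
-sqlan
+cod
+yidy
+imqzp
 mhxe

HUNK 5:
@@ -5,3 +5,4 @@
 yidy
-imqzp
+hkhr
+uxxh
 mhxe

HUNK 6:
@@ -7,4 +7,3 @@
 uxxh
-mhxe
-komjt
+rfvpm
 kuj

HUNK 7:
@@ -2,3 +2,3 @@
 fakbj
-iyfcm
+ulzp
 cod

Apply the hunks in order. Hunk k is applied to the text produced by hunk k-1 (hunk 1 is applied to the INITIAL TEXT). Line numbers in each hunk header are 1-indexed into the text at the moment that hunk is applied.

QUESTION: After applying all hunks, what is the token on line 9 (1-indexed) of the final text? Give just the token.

Hunk 1: at line 4 remove [docq,rxejp] add [ccoo] -> 10 lines: wlic fakbj iyfcm zzf mmdn ccoo hstm kuj inm ttdox
Hunk 2: at line 5 remove [ccoo,hstm] add [uajx,hdj] -> 10 lines: wlic fakbj iyfcm zzf mmdn uajx hdj kuj inm ttdox
Hunk 3: at line 5 remove [uajx,hdj] add [sqlan,mhxe,komjt] -> 11 lines: wlic fakbj iyfcm zzf mmdn sqlan mhxe komjt kuj inm ttdox
Hunk 4: at line 3 remove [zzf,mmdn,sqlan] add [cod,yidy,imqzp] -> 11 lines: wlic fakbj iyfcm cod yidy imqzp mhxe komjt kuj inm ttdox
Hunk 5: at line 5 remove [imqzp] add [hkhr,uxxh] -> 12 lines: wlic fakbj iyfcm cod yidy hkhr uxxh mhxe komjt kuj inm ttdox
Hunk 6: at line 7 remove [mhxe,komjt] add [rfvpm] -> 11 lines: wlic fakbj iyfcm cod yidy hkhr uxxh rfvpm kuj inm ttdox
Hunk 7: at line 2 remove [iyfcm] add [ulzp] -> 11 lines: wlic fakbj ulzp cod yidy hkhr uxxh rfvpm kuj inm ttdox
Final line 9: kuj

Answer: kuj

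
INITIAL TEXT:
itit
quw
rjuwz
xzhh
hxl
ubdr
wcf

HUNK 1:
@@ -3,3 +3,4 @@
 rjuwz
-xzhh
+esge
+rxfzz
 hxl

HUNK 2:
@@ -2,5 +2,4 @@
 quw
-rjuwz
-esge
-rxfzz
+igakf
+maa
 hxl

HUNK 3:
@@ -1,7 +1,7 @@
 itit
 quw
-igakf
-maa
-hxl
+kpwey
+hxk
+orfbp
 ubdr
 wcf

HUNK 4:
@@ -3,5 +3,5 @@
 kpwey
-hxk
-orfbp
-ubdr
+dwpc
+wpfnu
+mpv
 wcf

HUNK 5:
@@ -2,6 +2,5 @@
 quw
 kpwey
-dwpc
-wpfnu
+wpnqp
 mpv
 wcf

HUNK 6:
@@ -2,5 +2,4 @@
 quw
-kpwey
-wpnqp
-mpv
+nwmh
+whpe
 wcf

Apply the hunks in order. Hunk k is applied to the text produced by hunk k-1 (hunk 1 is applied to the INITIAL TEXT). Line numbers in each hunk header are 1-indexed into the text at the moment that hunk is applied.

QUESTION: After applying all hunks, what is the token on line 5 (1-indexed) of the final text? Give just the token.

Answer: wcf

Derivation:
Hunk 1: at line 3 remove [xzhh] add [esge,rxfzz] -> 8 lines: itit quw rjuwz esge rxfzz hxl ubdr wcf
Hunk 2: at line 2 remove [rjuwz,esge,rxfzz] add [igakf,maa] -> 7 lines: itit quw igakf maa hxl ubdr wcf
Hunk 3: at line 1 remove [igakf,maa,hxl] add [kpwey,hxk,orfbp] -> 7 lines: itit quw kpwey hxk orfbp ubdr wcf
Hunk 4: at line 3 remove [hxk,orfbp,ubdr] add [dwpc,wpfnu,mpv] -> 7 lines: itit quw kpwey dwpc wpfnu mpv wcf
Hunk 5: at line 2 remove [dwpc,wpfnu] add [wpnqp] -> 6 lines: itit quw kpwey wpnqp mpv wcf
Hunk 6: at line 2 remove [kpwey,wpnqp,mpv] add [nwmh,whpe] -> 5 lines: itit quw nwmh whpe wcf
Final line 5: wcf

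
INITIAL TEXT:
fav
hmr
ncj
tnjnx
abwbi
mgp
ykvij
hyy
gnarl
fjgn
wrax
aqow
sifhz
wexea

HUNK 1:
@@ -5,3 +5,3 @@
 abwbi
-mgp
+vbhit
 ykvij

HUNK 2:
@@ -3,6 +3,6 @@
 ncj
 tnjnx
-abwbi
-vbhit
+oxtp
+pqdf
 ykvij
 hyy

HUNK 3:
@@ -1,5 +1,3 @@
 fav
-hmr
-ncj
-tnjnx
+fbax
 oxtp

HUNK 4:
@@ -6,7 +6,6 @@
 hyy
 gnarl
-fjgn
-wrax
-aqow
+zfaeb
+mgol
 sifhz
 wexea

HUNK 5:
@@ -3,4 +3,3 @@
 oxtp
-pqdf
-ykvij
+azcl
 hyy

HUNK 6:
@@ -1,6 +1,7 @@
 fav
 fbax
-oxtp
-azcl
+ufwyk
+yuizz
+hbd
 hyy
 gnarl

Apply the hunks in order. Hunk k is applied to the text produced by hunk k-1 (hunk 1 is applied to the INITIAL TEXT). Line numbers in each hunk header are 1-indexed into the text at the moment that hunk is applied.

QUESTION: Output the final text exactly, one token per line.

Hunk 1: at line 5 remove [mgp] add [vbhit] -> 14 lines: fav hmr ncj tnjnx abwbi vbhit ykvij hyy gnarl fjgn wrax aqow sifhz wexea
Hunk 2: at line 3 remove [abwbi,vbhit] add [oxtp,pqdf] -> 14 lines: fav hmr ncj tnjnx oxtp pqdf ykvij hyy gnarl fjgn wrax aqow sifhz wexea
Hunk 3: at line 1 remove [hmr,ncj,tnjnx] add [fbax] -> 12 lines: fav fbax oxtp pqdf ykvij hyy gnarl fjgn wrax aqow sifhz wexea
Hunk 4: at line 6 remove [fjgn,wrax,aqow] add [zfaeb,mgol] -> 11 lines: fav fbax oxtp pqdf ykvij hyy gnarl zfaeb mgol sifhz wexea
Hunk 5: at line 3 remove [pqdf,ykvij] add [azcl] -> 10 lines: fav fbax oxtp azcl hyy gnarl zfaeb mgol sifhz wexea
Hunk 6: at line 1 remove [oxtp,azcl] add [ufwyk,yuizz,hbd] -> 11 lines: fav fbax ufwyk yuizz hbd hyy gnarl zfaeb mgol sifhz wexea

Answer: fav
fbax
ufwyk
yuizz
hbd
hyy
gnarl
zfaeb
mgol
sifhz
wexea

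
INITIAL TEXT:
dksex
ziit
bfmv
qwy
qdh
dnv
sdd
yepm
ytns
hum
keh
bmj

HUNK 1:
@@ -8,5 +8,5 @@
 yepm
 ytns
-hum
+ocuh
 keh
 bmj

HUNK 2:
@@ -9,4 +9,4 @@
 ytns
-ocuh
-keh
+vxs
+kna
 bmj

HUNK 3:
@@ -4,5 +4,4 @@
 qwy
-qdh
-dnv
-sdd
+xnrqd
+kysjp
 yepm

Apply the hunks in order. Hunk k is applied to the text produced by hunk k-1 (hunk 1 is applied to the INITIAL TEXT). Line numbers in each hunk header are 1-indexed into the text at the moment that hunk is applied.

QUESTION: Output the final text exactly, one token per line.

Hunk 1: at line 8 remove [hum] add [ocuh] -> 12 lines: dksex ziit bfmv qwy qdh dnv sdd yepm ytns ocuh keh bmj
Hunk 2: at line 9 remove [ocuh,keh] add [vxs,kna] -> 12 lines: dksex ziit bfmv qwy qdh dnv sdd yepm ytns vxs kna bmj
Hunk 3: at line 4 remove [qdh,dnv,sdd] add [xnrqd,kysjp] -> 11 lines: dksex ziit bfmv qwy xnrqd kysjp yepm ytns vxs kna bmj

Answer: dksex
ziit
bfmv
qwy
xnrqd
kysjp
yepm
ytns
vxs
kna
bmj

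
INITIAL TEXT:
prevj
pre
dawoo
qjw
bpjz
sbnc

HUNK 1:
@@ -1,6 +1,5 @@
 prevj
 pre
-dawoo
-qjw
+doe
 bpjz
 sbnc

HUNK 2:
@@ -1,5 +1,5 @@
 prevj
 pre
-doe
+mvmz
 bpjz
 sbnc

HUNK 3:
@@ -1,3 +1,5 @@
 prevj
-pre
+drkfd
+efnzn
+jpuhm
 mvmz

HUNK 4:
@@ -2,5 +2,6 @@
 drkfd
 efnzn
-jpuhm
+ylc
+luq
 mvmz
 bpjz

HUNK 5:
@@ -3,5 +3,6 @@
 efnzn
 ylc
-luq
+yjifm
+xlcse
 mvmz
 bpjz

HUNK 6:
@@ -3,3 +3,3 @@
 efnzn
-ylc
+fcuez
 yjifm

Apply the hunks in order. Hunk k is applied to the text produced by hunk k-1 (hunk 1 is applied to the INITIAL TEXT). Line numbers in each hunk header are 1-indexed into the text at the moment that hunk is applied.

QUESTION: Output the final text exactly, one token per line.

Hunk 1: at line 1 remove [dawoo,qjw] add [doe] -> 5 lines: prevj pre doe bpjz sbnc
Hunk 2: at line 1 remove [doe] add [mvmz] -> 5 lines: prevj pre mvmz bpjz sbnc
Hunk 3: at line 1 remove [pre] add [drkfd,efnzn,jpuhm] -> 7 lines: prevj drkfd efnzn jpuhm mvmz bpjz sbnc
Hunk 4: at line 2 remove [jpuhm] add [ylc,luq] -> 8 lines: prevj drkfd efnzn ylc luq mvmz bpjz sbnc
Hunk 5: at line 3 remove [luq] add [yjifm,xlcse] -> 9 lines: prevj drkfd efnzn ylc yjifm xlcse mvmz bpjz sbnc
Hunk 6: at line 3 remove [ylc] add [fcuez] -> 9 lines: prevj drkfd efnzn fcuez yjifm xlcse mvmz bpjz sbnc

Answer: prevj
drkfd
efnzn
fcuez
yjifm
xlcse
mvmz
bpjz
sbnc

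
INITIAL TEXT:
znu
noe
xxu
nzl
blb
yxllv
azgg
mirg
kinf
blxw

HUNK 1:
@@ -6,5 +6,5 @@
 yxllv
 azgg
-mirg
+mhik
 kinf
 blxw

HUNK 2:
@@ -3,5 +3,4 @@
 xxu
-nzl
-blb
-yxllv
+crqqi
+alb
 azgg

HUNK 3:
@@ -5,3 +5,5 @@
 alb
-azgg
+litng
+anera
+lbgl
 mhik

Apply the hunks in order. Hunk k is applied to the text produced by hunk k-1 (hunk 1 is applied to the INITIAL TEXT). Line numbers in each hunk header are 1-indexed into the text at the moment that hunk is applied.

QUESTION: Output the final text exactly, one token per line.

Hunk 1: at line 6 remove [mirg] add [mhik] -> 10 lines: znu noe xxu nzl blb yxllv azgg mhik kinf blxw
Hunk 2: at line 3 remove [nzl,blb,yxllv] add [crqqi,alb] -> 9 lines: znu noe xxu crqqi alb azgg mhik kinf blxw
Hunk 3: at line 5 remove [azgg] add [litng,anera,lbgl] -> 11 lines: znu noe xxu crqqi alb litng anera lbgl mhik kinf blxw

Answer: znu
noe
xxu
crqqi
alb
litng
anera
lbgl
mhik
kinf
blxw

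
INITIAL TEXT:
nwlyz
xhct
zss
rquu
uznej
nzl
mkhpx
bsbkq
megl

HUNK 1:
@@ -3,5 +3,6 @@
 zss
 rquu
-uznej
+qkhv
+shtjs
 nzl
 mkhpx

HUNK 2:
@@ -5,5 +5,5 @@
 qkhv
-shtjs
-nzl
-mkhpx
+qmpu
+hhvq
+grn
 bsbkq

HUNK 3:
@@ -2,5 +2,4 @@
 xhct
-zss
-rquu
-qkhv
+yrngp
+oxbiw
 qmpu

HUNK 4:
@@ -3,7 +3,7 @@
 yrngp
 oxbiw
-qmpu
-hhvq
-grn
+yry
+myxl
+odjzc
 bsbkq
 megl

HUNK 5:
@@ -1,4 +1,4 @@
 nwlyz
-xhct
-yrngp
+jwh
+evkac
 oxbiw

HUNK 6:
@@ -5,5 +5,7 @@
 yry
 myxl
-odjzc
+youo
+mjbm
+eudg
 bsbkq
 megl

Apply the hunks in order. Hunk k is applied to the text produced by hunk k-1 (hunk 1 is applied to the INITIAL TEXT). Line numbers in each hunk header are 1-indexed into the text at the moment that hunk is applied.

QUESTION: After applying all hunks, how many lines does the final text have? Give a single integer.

Answer: 11

Derivation:
Hunk 1: at line 3 remove [uznej] add [qkhv,shtjs] -> 10 lines: nwlyz xhct zss rquu qkhv shtjs nzl mkhpx bsbkq megl
Hunk 2: at line 5 remove [shtjs,nzl,mkhpx] add [qmpu,hhvq,grn] -> 10 lines: nwlyz xhct zss rquu qkhv qmpu hhvq grn bsbkq megl
Hunk 3: at line 2 remove [zss,rquu,qkhv] add [yrngp,oxbiw] -> 9 lines: nwlyz xhct yrngp oxbiw qmpu hhvq grn bsbkq megl
Hunk 4: at line 3 remove [qmpu,hhvq,grn] add [yry,myxl,odjzc] -> 9 lines: nwlyz xhct yrngp oxbiw yry myxl odjzc bsbkq megl
Hunk 5: at line 1 remove [xhct,yrngp] add [jwh,evkac] -> 9 lines: nwlyz jwh evkac oxbiw yry myxl odjzc bsbkq megl
Hunk 6: at line 5 remove [odjzc] add [youo,mjbm,eudg] -> 11 lines: nwlyz jwh evkac oxbiw yry myxl youo mjbm eudg bsbkq megl
Final line count: 11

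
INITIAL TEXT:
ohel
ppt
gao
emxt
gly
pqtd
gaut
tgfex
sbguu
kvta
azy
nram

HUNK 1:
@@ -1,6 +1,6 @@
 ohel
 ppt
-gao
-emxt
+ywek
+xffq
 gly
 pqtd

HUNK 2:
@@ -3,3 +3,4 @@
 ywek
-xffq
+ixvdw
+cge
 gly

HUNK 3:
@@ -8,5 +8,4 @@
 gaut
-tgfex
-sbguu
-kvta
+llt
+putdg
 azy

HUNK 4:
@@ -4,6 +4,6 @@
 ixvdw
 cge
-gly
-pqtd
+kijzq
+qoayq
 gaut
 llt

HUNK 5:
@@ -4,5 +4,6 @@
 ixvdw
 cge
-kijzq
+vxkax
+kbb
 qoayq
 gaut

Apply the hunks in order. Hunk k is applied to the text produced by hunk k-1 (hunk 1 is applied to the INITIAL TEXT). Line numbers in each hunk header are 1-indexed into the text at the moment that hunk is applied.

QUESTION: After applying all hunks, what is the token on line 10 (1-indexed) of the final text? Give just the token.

Hunk 1: at line 1 remove [gao,emxt] add [ywek,xffq] -> 12 lines: ohel ppt ywek xffq gly pqtd gaut tgfex sbguu kvta azy nram
Hunk 2: at line 3 remove [xffq] add [ixvdw,cge] -> 13 lines: ohel ppt ywek ixvdw cge gly pqtd gaut tgfex sbguu kvta azy nram
Hunk 3: at line 8 remove [tgfex,sbguu,kvta] add [llt,putdg] -> 12 lines: ohel ppt ywek ixvdw cge gly pqtd gaut llt putdg azy nram
Hunk 4: at line 4 remove [gly,pqtd] add [kijzq,qoayq] -> 12 lines: ohel ppt ywek ixvdw cge kijzq qoayq gaut llt putdg azy nram
Hunk 5: at line 4 remove [kijzq] add [vxkax,kbb] -> 13 lines: ohel ppt ywek ixvdw cge vxkax kbb qoayq gaut llt putdg azy nram
Final line 10: llt

Answer: llt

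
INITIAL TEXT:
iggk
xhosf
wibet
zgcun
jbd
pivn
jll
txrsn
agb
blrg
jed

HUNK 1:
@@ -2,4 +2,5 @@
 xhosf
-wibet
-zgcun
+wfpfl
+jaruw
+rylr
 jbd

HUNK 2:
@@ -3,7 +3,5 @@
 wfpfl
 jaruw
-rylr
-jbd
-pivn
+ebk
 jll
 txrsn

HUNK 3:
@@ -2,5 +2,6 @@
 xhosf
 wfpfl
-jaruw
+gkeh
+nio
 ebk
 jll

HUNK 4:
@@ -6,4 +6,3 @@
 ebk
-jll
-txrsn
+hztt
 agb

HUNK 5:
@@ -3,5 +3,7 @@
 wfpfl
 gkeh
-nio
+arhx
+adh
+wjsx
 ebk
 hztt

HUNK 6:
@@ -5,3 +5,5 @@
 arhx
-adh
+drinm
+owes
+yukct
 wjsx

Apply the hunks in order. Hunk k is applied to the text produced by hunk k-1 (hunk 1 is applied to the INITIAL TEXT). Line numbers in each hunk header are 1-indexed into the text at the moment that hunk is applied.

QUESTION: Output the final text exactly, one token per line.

Hunk 1: at line 2 remove [wibet,zgcun] add [wfpfl,jaruw,rylr] -> 12 lines: iggk xhosf wfpfl jaruw rylr jbd pivn jll txrsn agb blrg jed
Hunk 2: at line 3 remove [rylr,jbd,pivn] add [ebk] -> 10 lines: iggk xhosf wfpfl jaruw ebk jll txrsn agb blrg jed
Hunk 3: at line 2 remove [jaruw] add [gkeh,nio] -> 11 lines: iggk xhosf wfpfl gkeh nio ebk jll txrsn agb blrg jed
Hunk 4: at line 6 remove [jll,txrsn] add [hztt] -> 10 lines: iggk xhosf wfpfl gkeh nio ebk hztt agb blrg jed
Hunk 5: at line 3 remove [nio] add [arhx,adh,wjsx] -> 12 lines: iggk xhosf wfpfl gkeh arhx adh wjsx ebk hztt agb blrg jed
Hunk 6: at line 5 remove [adh] add [drinm,owes,yukct] -> 14 lines: iggk xhosf wfpfl gkeh arhx drinm owes yukct wjsx ebk hztt agb blrg jed

Answer: iggk
xhosf
wfpfl
gkeh
arhx
drinm
owes
yukct
wjsx
ebk
hztt
agb
blrg
jed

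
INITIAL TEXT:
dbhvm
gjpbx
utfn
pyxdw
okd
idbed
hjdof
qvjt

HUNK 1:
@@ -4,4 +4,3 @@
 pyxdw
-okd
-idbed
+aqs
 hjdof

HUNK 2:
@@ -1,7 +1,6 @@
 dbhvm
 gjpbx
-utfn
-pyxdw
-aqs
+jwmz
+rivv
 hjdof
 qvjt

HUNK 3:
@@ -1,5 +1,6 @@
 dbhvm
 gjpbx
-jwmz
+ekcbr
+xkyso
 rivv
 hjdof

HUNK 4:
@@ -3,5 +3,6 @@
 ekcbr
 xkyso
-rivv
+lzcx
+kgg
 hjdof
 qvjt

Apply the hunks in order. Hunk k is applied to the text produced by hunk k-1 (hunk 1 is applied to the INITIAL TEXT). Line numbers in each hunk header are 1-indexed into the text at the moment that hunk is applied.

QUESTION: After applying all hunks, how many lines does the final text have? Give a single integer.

Answer: 8

Derivation:
Hunk 1: at line 4 remove [okd,idbed] add [aqs] -> 7 lines: dbhvm gjpbx utfn pyxdw aqs hjdof qvjt
Hunk 2: at line 1 remove [utfn,pyxdw,aqs] add [jwmz,rivv] -> 6 lines: dbhvm gjpbx jwmz rivv hjdof qvjt
Hunk 3: at line 1 remove [jwmz] add [ekcbr,xkyso] -> 7 lines: dbhvm gjpbx ekcbr xkyso rivv hjdof qvjt
Hunk 4: at line 3 remove [rivv] add [lzcx,kgg] -> 8 lines: dbhvm gjpbx ekcbr xkyso lzcx kgg hjdof qvjt
Final line count: 8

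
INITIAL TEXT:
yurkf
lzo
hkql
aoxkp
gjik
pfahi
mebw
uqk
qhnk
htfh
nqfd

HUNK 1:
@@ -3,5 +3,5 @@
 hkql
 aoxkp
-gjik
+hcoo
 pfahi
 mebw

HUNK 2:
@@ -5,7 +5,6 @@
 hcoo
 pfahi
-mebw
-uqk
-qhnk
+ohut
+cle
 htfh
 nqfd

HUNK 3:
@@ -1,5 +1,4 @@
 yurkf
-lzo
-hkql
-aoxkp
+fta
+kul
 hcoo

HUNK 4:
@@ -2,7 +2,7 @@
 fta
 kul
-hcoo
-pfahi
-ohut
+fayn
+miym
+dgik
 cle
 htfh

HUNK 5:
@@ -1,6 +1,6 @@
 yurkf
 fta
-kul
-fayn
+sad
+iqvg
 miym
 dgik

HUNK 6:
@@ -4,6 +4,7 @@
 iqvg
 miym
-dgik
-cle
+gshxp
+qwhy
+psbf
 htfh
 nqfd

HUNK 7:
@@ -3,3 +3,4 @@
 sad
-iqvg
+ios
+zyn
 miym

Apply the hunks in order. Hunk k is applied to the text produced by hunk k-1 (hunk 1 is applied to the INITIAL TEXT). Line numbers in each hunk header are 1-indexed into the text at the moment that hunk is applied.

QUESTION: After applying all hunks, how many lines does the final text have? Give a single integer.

Answer: 11

Derivation:
Hunk 1: at line 3 remove [gjik] add [hcoo] -> 11 lines: yurkf lzo hkql aoxkp hcoo pfahi mebw uqk qhnk htfh nqfd
Hunk 2: at line 5 remove [mebw,uqk,qhnk] add [ohut,cle] -> 10 lines: yurkf lzo hkql aoxkp hcoo pfahi ohut cle htfh nqfd
Hunk 3: at line 1 remove [lzo,hkql,aoxkp] add [fta,kul] -> 9 lines: yurkf fta kul hcoo pfahi ohut cle htfh nqfd
Hunk 4: at line 2 remove [hcoo,pfahi,ohut] add [fayn,miym,dgik] -> 9 lines: yurkf fta kul fayn miym dgik cle htfh nqfd
Hunk 5: at line 1 remove [kul,fayn] add [sad,iqvg] -> 9 lines: yurkf fta sad iqvg miym dgik cle htfh nqfd
Hunk 6: at line 4 remove [dgik,cle] add [gshxp,qwhy,psbf] -> 10 lines: yurkf fta sad iqvg miym gshxp qwhy psbf htfh nqfd
Hunk 7: at line 3 remove [iqvg] add [ios,zyn] -> 11 lines: yurkf fta sad ios zyn miym gshxp qwhy psbf htfh nqfd
Final line count: 11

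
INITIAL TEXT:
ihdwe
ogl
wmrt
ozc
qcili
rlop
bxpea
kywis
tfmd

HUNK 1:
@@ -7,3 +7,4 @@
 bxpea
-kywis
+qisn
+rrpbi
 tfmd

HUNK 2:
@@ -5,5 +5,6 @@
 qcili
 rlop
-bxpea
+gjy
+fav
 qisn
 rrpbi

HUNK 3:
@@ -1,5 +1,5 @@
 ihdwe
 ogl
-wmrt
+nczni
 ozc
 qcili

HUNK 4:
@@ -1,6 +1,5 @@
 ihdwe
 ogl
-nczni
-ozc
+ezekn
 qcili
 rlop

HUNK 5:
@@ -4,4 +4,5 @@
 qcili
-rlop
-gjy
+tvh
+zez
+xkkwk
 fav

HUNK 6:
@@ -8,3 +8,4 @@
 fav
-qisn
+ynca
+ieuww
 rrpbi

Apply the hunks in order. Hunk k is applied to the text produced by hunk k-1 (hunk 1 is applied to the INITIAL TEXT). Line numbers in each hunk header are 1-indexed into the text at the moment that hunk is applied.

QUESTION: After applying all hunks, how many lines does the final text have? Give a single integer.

Hunk 1: at line 7 remove [kywis] add [qisn,rrpbi] -> 10 lines: ihdwe ogl wmrt ozc qcili rlop bxpea qisn rrpbi tfmd
Hunk 2: at line 5 remove [bxpea] add [gjy,fav] -> 11 lines: ihdwe ogl wmrt ozc qcili rlop gjy fav qisn rrpbi tfmd
Hunk 3: at line 1 remove [wmrt] add [nczni] -> 11 lines: ihdwe ogl nczni ozc qcili rlop gjy fav qisn rrpbi tfmd
Hunk 4: at line 1 remove [nczni,ozc] add [ezekn] -> 10 lines: ihdwe ogl ezekn qcili rlop gjy fav qisn rrpbi tfmd
Hunk 5: at line 4 remove [rlop,gjy] add [tvh,zez,xkkwk] -> 11 lines: ihdwe ogl ezekn qcili tvh zez xkkwk fav qisn rrpbi tfmd
Hunk 6: at line 8 remove [qisn] add [ynca,ieuww] -> 12 lines: ihdwe ogl ezekn qcili tvh zez xkkwk fav ynca ieuww rrpbi tfmd
Final line count: 12

Answer: 12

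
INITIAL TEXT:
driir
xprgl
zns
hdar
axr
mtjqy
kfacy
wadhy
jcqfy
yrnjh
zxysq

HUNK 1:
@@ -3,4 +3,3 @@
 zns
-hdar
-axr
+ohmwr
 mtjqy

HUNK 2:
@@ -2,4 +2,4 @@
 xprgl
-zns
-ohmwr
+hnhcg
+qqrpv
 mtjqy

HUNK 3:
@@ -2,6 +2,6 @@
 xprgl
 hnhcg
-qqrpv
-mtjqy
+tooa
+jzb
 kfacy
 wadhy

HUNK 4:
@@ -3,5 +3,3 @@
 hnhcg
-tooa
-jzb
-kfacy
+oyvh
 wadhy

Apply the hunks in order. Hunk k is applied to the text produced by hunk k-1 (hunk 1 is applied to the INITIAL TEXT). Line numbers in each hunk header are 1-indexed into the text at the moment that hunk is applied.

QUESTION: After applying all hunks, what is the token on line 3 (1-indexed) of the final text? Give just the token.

Hunk 1: at line 3 remove [hdar,axr] add [ohmwr] -> 10 lines: driir xprgl zns ohmwr mtjqy kfacy wadhy jcqfy yrnjh zxysq
Hunk 2: at line 2 remove [zns,ohmwr] add [hnhcg,qqrpv] -> 10 lines: driir xprgl hnhcg qqrpv mtjqy kfacy wadhy jcqfy yrnjh zxysq
Hunk 3: at line 2 remove [qqrpv,mtjqy] add [tooa,jzb] -> 10 lines: driir xprgl hnhcg tooa jzb kfacy wadhy jcqfy yrnjh zxysq
Hunk 4: at line 3 remove [tooa,jzb,kfacy] add [oyvh] -> 8 lines: driir xprgl hnhcg oyvh wadhy jcqfy yrnjh zxysq
Final line 3: hnhcg

Answer: hnhcg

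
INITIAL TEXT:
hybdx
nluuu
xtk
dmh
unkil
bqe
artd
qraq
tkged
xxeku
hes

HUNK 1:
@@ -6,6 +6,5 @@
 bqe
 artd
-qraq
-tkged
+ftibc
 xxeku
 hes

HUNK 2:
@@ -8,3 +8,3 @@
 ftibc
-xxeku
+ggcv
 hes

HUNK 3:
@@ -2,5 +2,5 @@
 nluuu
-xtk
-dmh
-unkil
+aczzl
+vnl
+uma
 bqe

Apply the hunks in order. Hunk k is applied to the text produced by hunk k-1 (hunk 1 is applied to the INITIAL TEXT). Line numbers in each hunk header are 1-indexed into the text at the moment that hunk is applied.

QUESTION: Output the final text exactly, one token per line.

Answer: hybdx
nluuu
aczzl
vnl
uma
bqe
artd
ftibc
ggcv
hes

Derivation:
Hunk 1: at line 6 remove [qraq,tkged] add [ftibc] -> 10 lines: hybdx nluuu xtk dmh unkil bqe artd ftibc xxeku hes
Hunk 2: at line 8 remove [xxeku] add [ggcv] -> 10 lines: hybdx nluuu xtk dmh unkil bqe artd ftibc ggcv hes
Hunk 3: at line 2 remove [xtk,dmh,unkil] add [aczzl,vnl,uma] -> 10 lines: hybdx nluuu aczzl vnl uma bqe artd ftibc ggcv hes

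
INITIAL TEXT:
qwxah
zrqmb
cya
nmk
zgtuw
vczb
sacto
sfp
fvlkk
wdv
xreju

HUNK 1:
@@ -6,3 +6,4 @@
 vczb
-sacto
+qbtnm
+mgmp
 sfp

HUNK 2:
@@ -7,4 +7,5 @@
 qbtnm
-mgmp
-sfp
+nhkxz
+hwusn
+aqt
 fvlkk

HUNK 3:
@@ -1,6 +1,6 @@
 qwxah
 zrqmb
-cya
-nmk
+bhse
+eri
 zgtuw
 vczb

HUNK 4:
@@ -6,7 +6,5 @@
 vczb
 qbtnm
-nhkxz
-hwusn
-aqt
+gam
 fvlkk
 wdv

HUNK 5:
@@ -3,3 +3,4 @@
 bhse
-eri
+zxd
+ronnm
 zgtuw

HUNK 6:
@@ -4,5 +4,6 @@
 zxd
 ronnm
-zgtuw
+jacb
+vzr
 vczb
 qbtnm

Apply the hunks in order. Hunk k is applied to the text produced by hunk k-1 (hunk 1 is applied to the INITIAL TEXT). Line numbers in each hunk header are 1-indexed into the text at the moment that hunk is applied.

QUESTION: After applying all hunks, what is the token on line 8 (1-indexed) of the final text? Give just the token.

Answer: vczb

Derivation:
Hunk 1: at line 6 remove [sacto] add [qbtnm,mgmp] -> 12 lines: qwxah zrqmb cya nmk zgtuw vczb qbtnm mgmp sfp fvlkk wdv xreju
Hunk 2: at line 7 remove [mgmp,sfp] add [nhkxz,hwusn,aqt] -> 13 lines: qwxah zrqmb cya nmk zgtuw vczb qbtnm nhkxz hwusn aqt fvlkk wdv xreju
Hunk 3: at line 1 remove [cya,nmk] add [bhse,eri] -> 13 lines: qwxah zrqmb bhse eri zgtuw vczb qbtnm nhkxz hwusn aqt fvlkk wdv xreju
Hunk 4: at line 6 remove [nhkxz,hwusn,aqt] add [gam] -> 11 lines: qwxah zrqmb bhse eri zgtuw vczb qbtnm gam fvlkk wdv xreju
Hunk 5: at line 3 remove [eri] add [zxd,ronnm] -> 12 lines: qwxah zrqmb bhse zxd ronnm zgtuw vczb qbtnm gam fvlkk wdv xreju
Hunk 6: at line 4 remove [zgtuw] add [jacb,vzr] -> 13 lines: qwxah zrqmb bhse zxd ronnm jacb vzr vczb qbtnm gam fvlkk wdv xreju
Final line 8: vczb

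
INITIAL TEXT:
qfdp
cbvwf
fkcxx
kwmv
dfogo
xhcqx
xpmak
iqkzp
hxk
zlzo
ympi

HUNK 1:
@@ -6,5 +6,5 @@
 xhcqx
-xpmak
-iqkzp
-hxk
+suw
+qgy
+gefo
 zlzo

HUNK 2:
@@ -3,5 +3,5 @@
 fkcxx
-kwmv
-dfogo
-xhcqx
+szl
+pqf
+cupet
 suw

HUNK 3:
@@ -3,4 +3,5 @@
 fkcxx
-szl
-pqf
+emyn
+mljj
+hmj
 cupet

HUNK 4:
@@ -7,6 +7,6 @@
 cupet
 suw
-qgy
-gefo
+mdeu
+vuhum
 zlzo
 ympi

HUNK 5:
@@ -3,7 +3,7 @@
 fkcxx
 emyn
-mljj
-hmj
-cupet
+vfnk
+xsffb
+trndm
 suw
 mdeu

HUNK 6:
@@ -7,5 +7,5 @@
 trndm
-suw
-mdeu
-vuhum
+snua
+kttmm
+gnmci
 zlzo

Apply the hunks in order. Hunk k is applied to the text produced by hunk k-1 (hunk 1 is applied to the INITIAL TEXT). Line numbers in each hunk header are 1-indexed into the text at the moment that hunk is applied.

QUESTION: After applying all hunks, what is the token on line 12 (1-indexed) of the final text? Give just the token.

Answer: ympi

Derivation:
Hunk 1: at line 6 remove [xpmak,iqkzp,hxk] add [suw,qgy,gefo] -> 11 lines: qfdp cbvwf fkcxx kwmv dfogo xhcqx suw qgy gefo zlzo ympi
Hunk 2: at line 3 remove [kwmv,dfogo,xhcqx] add [szl,pqf,cupet] -> 11 lines: qfdp cbvwf fkcxx szl pqf cupet suw qgy gefo zlzo ympi
Hunk 3: at line 3 remove [szl,pqf] add [emyn,mljj,hmj] -> 12 lines: qfdp cbvwf fkcxx emyn mljj hmj cupet suw qgy gefo zlzo ympi
Hunk 4: at line 7 remove [qgy,gefo] add [mdeu,vuhum] -> 12 lines: qfdp cbvwf fkcxx emyn mljj hmj cupet suw mdeu vuhum zlzo ympi
Hunk 5: at line 3 remove [mljj,hmj,cupet] add [vfnk,xsffb,trndm] -> 12 lines: qfdp cbvwf fkcxx emyn vfnk xsffb trndm suw mdeu vuhum zlzo ympi
Hunk 6: at line 7 remove [suw,mdeu,vuhum] add [snua,kttmm,gnmci] -> 12 lines: qfdp cbvwf fkcxx emyn vfnk xsffb trndm snua kttmm gnmci zlzo ympi
Final line 12: ympi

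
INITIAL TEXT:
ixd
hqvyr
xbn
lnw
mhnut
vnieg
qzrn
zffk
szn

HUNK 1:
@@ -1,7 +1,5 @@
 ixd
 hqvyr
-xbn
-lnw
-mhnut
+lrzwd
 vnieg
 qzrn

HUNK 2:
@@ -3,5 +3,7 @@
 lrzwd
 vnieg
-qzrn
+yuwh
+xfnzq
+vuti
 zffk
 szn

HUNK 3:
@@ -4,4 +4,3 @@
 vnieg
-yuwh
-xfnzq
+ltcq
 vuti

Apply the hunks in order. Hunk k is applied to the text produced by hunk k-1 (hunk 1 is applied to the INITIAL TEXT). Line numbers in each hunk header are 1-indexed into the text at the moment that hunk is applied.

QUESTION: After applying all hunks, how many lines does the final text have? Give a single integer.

Answer: 8

Derivation:
Hunk 1: at line 1 remove [xbn,lnw,mhnut] add [lrzwd] -> 7 lines: ixd hqvyr lrzwd vnieg qzrn zffk szn
Hunk 2: at line 3 remove [qzrn] add [yuwh,xfnzq,vuti] -> 9 lines: ixd hqvyr lrzwd vnieg yuwh xfnzq vuti zffk szn
Hunk 3: at line 4 remove [yuwh,xfnzq] add [ltcq] -> 8 lines: ixd hqvyr lrzwd vnieg ltcq vuti zffk szn
Final line count: 8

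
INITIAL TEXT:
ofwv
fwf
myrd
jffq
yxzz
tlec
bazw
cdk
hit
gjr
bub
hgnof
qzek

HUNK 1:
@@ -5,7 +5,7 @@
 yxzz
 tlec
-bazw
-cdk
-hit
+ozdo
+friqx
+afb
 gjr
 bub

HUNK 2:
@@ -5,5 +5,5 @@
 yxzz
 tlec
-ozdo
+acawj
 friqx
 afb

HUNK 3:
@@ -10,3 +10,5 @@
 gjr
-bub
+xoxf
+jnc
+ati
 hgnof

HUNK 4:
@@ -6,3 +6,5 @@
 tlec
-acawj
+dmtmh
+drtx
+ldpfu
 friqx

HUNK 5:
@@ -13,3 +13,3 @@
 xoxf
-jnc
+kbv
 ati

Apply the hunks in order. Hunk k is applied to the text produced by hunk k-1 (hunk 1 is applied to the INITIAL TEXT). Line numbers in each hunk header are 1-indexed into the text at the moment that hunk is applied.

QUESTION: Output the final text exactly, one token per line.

Answer: ofwv
fwf
myrd
jffq
yxzz
tlec
dmtmh
drtx
ldpfu
friqx
afb
gjr
xoxf
kbv
ati
hgnof
qzek

Derivation:
Hunk 1: at line 5 remove [bazw,cdk,hit] add [ozdo,friqx,afb] -> 13 lines: ofwv fwf myrd jffq yxzz tlec ozdo friqx afb gjr bub hgnof qzek
Hunk 2: at line 5 remove [ozdo] add [acawj] -> 13 lines: ofwv fwf myrd jffq yxzz tlec acawj friqx afb gjr bub hgnof qzek
Hunk 3: at line 10 remove [bub] add [xoxf,jnc,ati] -> 15 lines: ofwv fwf myrd jffq yxzz tlec acawj friqx afb gjr xoxf jnc ati hgnof qzek
Hunk 4: at line 6 remove [acawj] add [dmtmh,drtx,ldpfu] -> 17 lines: ofwv fwf myrd jffq yxzz tlec dmtmh drtx ldpfu friqx afb gjr xoxf jnc ati hgnof qzek
Hunk 5: at line 13 remove [jnc] add [kbv] -> 17 lines: ofwv fwf myrd jffq yxzz tlec dmtmh drtx ldpfu friqx afb gjr xoxf kbv ati hgnof qzek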